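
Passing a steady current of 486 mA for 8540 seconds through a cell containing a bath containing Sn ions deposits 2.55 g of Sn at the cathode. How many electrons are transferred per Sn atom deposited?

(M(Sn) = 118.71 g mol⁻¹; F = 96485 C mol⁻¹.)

2

Q = I·t = 0.4860 A × 8540.0 s = 4150 C, so n(e⁻) = 4150/96485 = 0.04302 mol.
n(Sn) deposited = 2.55 / 118.71 = 0.02148 mol.
Electrons per atom = n(e⁻)/n(Sn) = 0.04302 / 0.02148 = 2.00 ≈ 2, so the ion is Sn²⁺.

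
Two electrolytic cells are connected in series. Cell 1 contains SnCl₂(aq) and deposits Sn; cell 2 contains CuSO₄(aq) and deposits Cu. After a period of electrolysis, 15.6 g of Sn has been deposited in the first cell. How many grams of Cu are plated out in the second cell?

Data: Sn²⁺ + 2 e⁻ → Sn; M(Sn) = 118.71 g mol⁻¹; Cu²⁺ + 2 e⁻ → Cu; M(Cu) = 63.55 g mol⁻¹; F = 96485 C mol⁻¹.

n(Sn) = 15.6 / 118.71 = 0.1314 mol.
Since Sn²⁺ + 2 e⁻ → Sn, n(e⁻) passed = 2 × 0.1314 = 0.2628 mol.
Cells in series carry the same charge, so the same 0.2628 mol of electrons passes through cell 2.
Cu²⁺ + 2 e⁻ → Cu, so n(Cu) = 0.2628 / 2 = 0.1314 mol.
m(Cu) = 0.1314 × 63.55 = 8.35 g.

8.35 g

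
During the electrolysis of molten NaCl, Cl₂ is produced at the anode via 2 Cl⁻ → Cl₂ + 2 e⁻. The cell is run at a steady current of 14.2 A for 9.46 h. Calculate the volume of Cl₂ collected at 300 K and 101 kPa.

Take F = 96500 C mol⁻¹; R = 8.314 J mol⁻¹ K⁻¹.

Q = I·t = 14.20 A × 34056 s = 483600 C.
n(e⁻) = Q/F = 483600 / 96500 = 5.011 mol.
2 electrons are transferred per Cl₂ molecule, so n(Cl₂) = 5.011 / 2 = 2.506 mol.
V = nRT/P = (2.506 × 8.314 × 300) / (101 × 10³ Pa) = 0.0619 m³ = 61.9 L.

61.9 L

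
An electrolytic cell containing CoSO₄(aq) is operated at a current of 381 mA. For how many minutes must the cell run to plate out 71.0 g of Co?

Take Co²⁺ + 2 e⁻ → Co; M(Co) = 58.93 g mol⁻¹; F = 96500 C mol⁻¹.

10200 min

n(Co) = m/M = 71.0 / 58.93 = 1.205 mol.
Each Co atom requires 2 electrons, so n(e⁻) = 2 × 1.205 = 2.410 mol.
Q = n(e⁻)·F = 2.410 × 96500 = 232500 C.
t = Q/I = 232500 / 0.3810 A = 610300 s = 10200 min.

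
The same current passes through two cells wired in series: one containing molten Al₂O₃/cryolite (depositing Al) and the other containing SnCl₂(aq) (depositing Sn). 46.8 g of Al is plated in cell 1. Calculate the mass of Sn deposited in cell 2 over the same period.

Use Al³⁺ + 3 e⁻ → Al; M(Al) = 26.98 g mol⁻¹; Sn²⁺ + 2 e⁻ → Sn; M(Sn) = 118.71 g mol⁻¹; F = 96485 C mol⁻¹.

n(Al) = 46.8 / 26.98 = 1.735 mol.
Since Al³⁺ + 3 e⁻ → Al, n(e⁻) passed = 3 × 1.735 = 5.204 mol.
Cells in series carry the same charge, so the same 5.204 mol of electrons passes through cell 2.
Sn²⁺ + 2 e⁻ → Sn, so n(Sn) = 5.204 / 2 = 2.602 mol.
m(Sn) = 2.602 × 118.71 = 309 g.

309 g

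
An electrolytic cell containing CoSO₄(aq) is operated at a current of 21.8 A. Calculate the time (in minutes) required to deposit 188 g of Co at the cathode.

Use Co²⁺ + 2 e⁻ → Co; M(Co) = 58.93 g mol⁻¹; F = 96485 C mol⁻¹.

471 min

n(Co) = m/M = 188 / 58.93 = 3.190 mol.
Each Co atom requires 2 electrons, so n(e⁻) = 2 × 3.190 = 6.380 mol.
Q = n(e⁻)·F = 6.380 × 96485 = 615600 C.
t = Q/I = 615600 / 21.80 A = 28240 s = 471 min.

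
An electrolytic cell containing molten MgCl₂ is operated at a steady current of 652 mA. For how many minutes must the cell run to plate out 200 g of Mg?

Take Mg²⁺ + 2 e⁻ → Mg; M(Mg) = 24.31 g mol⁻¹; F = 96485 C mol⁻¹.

n(Mg) = m/M = 200 / 24.31 = 8.227 mol.
Each Mg atom requires 2 electrons, so n(e⁻) = 2 × 8.227 = 16.45 mol.
Q = n(e⁻)·F = 16.45 × 96485 = 1588000 C.
t = Q/I = 1588000 / 0.6520 A = 2435000 s = 40600 min.

40600 min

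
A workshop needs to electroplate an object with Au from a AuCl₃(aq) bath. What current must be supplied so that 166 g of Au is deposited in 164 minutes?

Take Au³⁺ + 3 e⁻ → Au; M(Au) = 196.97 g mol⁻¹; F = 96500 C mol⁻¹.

n(Au) = 166 / 196.97 = 0.8428 mol.
n(e⁻) = 3 × 0.8428 = 2.528 mol.
Q = n(e⁻)·F = 2.528 × 96500 = 244000 C.
I = Q/t = 244000 / 9840.0 s = 24.8 A.

24.8 A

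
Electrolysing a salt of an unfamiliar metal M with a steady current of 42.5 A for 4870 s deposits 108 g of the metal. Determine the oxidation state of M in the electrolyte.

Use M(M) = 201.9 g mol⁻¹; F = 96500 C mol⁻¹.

+4

Q = I·t = 42.50 A × 4870.0 s = 207000 C, so n(e⁻) = 207000/96500 = 2.145 mol.
n(M) deposited = 108 / 201.9 = 0.5349 mol.
Electrons per atom = n(e⁻)/n(M) = 2.145 / 0.5349 = 4.01 ≈ 4, so the ion is M⁴⁺.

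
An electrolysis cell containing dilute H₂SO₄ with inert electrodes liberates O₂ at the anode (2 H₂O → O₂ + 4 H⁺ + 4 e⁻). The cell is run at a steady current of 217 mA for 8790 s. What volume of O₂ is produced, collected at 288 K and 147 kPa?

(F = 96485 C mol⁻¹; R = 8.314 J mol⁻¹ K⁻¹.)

0.0805 L

Q = I·t = 0.2170 A × 8790.0 s = 1907 C.
n(e⁻) = Q/F = 1907 / 96485 = 0.01977 mol.
4 electrons are transferred per O₂ molecule, so n(O₂) = 0.01977 / 4 = 0.004942 mol.
V = nRT/P = (0.004942 × 8.314 × 288) / (147 × 10³ Pa) = 8.05 × 10⁻⁵ m³ = 0.0805 L.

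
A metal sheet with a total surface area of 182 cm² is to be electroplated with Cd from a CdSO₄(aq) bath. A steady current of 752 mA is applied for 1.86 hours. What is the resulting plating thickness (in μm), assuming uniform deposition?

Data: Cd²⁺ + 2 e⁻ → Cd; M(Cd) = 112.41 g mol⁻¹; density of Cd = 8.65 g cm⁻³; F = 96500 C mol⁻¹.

Q = I·t = 0.7520 × 6696.0 = 5035 C; n(e⁻) = 0.05218 mol.
n(Cd) = n(e⁻)/2 = 0.02609 mol, so m = 0.02609 × 112.41 = 2.933 g.
Volume = m/ρ = 2.933 / 8.65 = 0.3391 cm³.
Thickness = V/A = 0.3391 / 182 = 0.00186 cm = 18.6 μm.

18.6 μm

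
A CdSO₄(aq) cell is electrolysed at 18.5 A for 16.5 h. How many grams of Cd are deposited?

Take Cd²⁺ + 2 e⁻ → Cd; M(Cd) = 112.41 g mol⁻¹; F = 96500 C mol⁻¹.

640 g

Q = I·t = 18.50 A × 59400 s = 1099000 C.
n(e⁻) = Q/F = 1099000 / 96500 = 11.39 mol.
Cd²⁺ + 2 e⁻ → Cd, so n(Cd) = n(e⁻)/2 = 5.694 mol.
m = n·M = 5.694 × 112.41 = 640 g.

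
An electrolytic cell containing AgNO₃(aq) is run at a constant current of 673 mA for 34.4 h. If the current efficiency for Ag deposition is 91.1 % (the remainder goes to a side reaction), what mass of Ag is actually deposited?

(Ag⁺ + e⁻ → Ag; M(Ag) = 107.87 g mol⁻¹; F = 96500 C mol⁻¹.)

84.9 g

Q = I·t = 0.6730 × 123840 = 83340 C.
n(e⁻) = 83340/96500 = 0.8637 mol; theoretically n(Ag) = 0.8637/1 = 0.8637 mol, m_theo = 93.16 g.
At 91.1 % efficiency, m_actual = 0.911 × 93.16 = 84.9 g.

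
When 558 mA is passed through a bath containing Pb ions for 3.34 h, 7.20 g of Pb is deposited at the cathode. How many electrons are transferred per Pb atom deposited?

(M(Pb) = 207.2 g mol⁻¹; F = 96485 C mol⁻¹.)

2

Q = I·t = 0.5580 A × 12024 s = 6709 C, so n(e⁻) = 6709/96485 = 0.06954 mol.
n(Pb) deposited = 7.20 / 207.2 = 0.03475 mol.
Electrons per atom = n(e⁻)/n(Pb) = 0.06954 / 0.03475 = 2.00 ≈ 2, so the ion is Pb²⁺.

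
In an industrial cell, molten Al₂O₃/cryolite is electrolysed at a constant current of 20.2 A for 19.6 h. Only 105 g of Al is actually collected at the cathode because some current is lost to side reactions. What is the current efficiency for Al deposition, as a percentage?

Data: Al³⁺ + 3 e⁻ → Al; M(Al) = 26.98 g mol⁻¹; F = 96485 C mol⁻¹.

Q = I·t = 20.20 × 70560 = 1425000 C; n(e⁻) = 1425000/96485 = 14.77 mol.
Theoretical n(Al) = n(e⁻)/3 = 4.924 mol, i.e. m_theo = 4.924 × 26.98 = 132.9 g.
Efficiency = m_actual / m_theo = 105 / 132.9 = 79.0 %.

79.0 %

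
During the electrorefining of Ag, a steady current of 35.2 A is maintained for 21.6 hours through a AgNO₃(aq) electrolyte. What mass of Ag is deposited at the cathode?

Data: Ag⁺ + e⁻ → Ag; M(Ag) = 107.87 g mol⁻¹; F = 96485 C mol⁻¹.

Q = I·t = 35.20 A × 77760 s = 2737000 C.
n(e⁻) = Q/F = 2737000 / 96485 = 28.37 mol.
Ag⁺ + e⁻ → Ag, so n(Ag) = n(e⁻)/1 = 28.37 mol.
m = n·M = 28.37 × 107.87 = 3060 g.

3060 g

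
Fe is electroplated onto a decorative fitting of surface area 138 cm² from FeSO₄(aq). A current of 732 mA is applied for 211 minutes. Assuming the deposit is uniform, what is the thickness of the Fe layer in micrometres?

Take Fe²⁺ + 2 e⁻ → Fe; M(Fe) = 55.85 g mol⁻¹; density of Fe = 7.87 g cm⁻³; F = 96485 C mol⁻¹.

Q = I·t = 0.7320 × 12660 = 9267 C; n(e⁻) = 0.09605 mol.
n(Fe) = n(e⁻)/2 = 0.04802 mol, so m = 0.04802 × 55.85 = 2.682 g.
Volume = m/ρ = 2.682 / 7.87 = 0.3408 cm³.
Thickness = V/A = 0.3408 / 138 = 0.00247 cm = 24.7 μm.

24.7 μm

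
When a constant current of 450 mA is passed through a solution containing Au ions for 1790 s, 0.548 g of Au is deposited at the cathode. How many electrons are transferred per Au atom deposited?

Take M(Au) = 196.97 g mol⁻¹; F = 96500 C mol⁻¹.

Q = I·t = 0.4500 A × 1790.0 s = 805.5 C, so n(e⁻) = 805.5/96500 = 0.008347 mol.
n(Au) deposited = 0.548 / 196.97 = 0.002782 mol.
Electrons per atom = n(e⁻)/n(Au) = 0.008347 / 0.002782 = 3.00 ≈ 3, so the ion is Au³⁺.

3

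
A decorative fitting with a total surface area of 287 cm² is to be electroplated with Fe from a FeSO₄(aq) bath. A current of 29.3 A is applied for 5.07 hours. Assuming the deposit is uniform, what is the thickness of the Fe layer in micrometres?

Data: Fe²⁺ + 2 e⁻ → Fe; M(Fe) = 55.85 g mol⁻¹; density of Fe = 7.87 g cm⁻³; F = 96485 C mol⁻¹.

Q = I·t = 29.30 × 18252 = 534800 C; n(e⁻) = 5.543 mol.
n(Fe) = n(e⁻)/2 = 2.771 mol, so m = 2.771 × 55.85 = 154.8 g.
Volume = m/ρ = 154.8 / 7.87 = 19.67 cm³.
Thickness = V/A = 19.67 / 287 = 0.0685 cm = 685 μm.

685 μm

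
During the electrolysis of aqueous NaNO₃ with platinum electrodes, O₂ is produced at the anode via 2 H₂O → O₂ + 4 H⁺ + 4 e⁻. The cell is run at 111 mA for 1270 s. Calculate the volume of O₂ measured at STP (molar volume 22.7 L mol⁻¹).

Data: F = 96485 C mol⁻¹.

0.00829 L

Q = I·t = 0.1110 A × 1270.0 s = 141.0 C.
n(e⁻) = Q/F = 141.0 / 96485 = 0.001461 mol.
4 electrons are transferred per O₂ molecule, so n(O₂) = 0.001461 / 4 = 0.0003653 mol.
V = n × V_m = 0.0003653 × 22.7 = 0.00829 L.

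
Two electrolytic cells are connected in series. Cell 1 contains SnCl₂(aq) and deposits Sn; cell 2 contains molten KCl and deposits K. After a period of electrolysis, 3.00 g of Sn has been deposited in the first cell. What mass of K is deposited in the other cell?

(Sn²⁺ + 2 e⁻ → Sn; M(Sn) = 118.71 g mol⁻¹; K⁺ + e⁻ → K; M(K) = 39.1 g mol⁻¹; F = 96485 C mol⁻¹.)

n(Sn) = 3.00 / 118.71 = 0.02527 mol.
Since Sn²⁺ + 2 e⁻ → Sn, n(e⁻) passed = 2 × 0.02527 = 0.05054 mol.
Cells in series carry the same charge, so the same 0.05054 mol of electrons passes through cell 2.
K⁺ + e⁻ → K, so n(K) = 0.05054 / 1 = 0.05054 mol.
m(K) = 0.05054 × 39.1 = 1.98 g.

1.98 g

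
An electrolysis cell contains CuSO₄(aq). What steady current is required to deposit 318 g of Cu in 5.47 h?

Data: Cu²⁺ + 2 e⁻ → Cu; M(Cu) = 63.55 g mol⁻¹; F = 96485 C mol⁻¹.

n(Cu) = 318 / 63.55 = 5.004 mol.
n(e⁻) = 2 × 5.004 = 10.01 mol.
Q = n(e⁻)·F = 10.01 × 96485 = 965600 C.
I = Q/t = 965600 / 19692 s = 49.0 A.

49.0 A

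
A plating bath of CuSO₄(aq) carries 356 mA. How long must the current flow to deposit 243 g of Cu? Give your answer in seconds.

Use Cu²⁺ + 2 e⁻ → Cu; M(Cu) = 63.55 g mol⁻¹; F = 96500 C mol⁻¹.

2.07 × 10⁶ s

n(Cu) = m/M = 243 / 63.55 = 3.824 mol.
Each Cu atom requires 2 electrons, so n(e⁻) = 2 × 3.824 = 7.648 mol.
Q = n(e⁻)·F = 7.648 × 96500 = 738000 C.
t = Q/I = 738000 / 0.3560 A = 2073000 s.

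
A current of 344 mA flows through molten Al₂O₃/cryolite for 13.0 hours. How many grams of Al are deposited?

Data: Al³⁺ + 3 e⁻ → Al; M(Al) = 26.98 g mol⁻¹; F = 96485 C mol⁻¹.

Q = I·t = 0.3440 A × 46800 s = 16100 C.
n(e⁻) = Q/F = 16100 / 96485 = 0.1669 mol.
Al³⁺ + 3 e⁻ → Al, so n(Al) = n(e⁻)/3 = 0.05562 mol.
m = n·M = 0.05562 × 26.98 = 1.50 g.

1.50 g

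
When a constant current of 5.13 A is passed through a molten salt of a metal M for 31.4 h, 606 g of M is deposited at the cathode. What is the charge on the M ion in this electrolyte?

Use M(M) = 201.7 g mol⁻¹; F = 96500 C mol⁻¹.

+2

Q = I·t = 5.130 A × 113040 s = 579900 C, so n(e⁻) = 579900/96500 = 6.009 mol.
n(M) deposited = 606 / 201.7 = 3.004 mol.
Electrons per atom = n(e⁻)/n(M) = 6.009 / 3.004 = 2.00 ≈ 2, so the ion is M²⁺.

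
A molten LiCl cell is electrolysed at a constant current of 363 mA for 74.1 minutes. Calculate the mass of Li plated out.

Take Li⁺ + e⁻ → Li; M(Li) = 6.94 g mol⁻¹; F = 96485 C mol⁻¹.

0.116 g

Q = I·t = 0.3630 A × 4446.0 s = 1614 C.
n(e⁻) = Q/F = 1614 / 96485 = 0.01673 mol.
Li⁺ + e⁻ → Li, so n(Li) = n(e⁻)/1 = 0.01673 mol.
m = n·M = 0.01673 × 6.94 = 0.116 g.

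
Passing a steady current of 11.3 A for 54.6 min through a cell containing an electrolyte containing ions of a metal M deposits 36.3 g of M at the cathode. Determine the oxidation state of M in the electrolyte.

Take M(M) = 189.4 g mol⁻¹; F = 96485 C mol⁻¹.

+2

Q = I·t = 11.30 A × 3276.0 s = 37020 C, so n(e⁻) = 37020/96485 = 0.3837 mol.
n(M) deposited = 36.3 / 189.4 = 0.1917 mol.
Electrons per atom = n(e⁻)/n(M) = 0.3837 / 0.1917 = 2.00 ≈ 2, so the ion is M²⁺.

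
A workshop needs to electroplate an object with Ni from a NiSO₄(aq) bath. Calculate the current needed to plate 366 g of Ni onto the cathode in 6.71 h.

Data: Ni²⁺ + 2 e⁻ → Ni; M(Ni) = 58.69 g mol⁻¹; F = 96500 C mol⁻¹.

49.8 A

n(Ni) = 366 / 58.69 = 6.236 mol.
n(e⁻) = 2 × 6.236 = 12.47 mol.
Q = n(e⁻)·F = 12.47 × 96500 = 1204000 C.
I = Q/t = 1204000 / 24156 s = 49.8 A.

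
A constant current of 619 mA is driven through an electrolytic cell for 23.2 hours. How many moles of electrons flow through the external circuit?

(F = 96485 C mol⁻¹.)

0.536 mol

Q = I·t = 0.6190 A × 83520 s = 51700 C.
n(e⁻) = Q/F = 51700 / 96485 = 0.536 mol.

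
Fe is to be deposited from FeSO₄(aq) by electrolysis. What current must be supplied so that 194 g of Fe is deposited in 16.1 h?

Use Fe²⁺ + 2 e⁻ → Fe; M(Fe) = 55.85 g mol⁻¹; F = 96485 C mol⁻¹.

11.6 A

n(Fe) = 194 / 55.85 = 3.474 mol.
n(e⁻) = 2 × 3.474 = 6.947 mol.
Q = n(e⁻)·F = 6.947 × 96485 = 670300 C.
I = Q/t = 670300 / 57960 s = 11.6 A.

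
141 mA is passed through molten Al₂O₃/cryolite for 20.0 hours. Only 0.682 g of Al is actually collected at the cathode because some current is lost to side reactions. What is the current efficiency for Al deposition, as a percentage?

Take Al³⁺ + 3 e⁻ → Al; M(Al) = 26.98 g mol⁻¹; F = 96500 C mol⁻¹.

Q = I·t = 0.1410 × 72000 = 10150 C; n(e⁻) = 10150/96500 = 0.1052 mol.
Theoretical n(Al) = n(e⁻)/3 = 0.03507 mol, i.e. m_theo = 0.03507 × 26.98 = 0.9461 g.
Efficiency = m_actual / m_theo = 0.682 / 0.9461 = 72.1 %.

72.1 %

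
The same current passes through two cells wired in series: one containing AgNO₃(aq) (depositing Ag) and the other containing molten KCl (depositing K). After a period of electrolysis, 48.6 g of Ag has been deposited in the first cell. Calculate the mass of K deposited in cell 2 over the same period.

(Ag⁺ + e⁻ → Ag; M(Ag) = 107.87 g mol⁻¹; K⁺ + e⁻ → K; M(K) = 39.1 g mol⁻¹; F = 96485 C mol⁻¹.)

17.6 g

n(Ag) = 48.6 / 107.87 = 0.4505 mol.
Since Ag⁺ + e⁻ → Ag, n(e⁻) passed = 1 × 0.4505 = 0.4505 mol.
Cells in series carry the same charge, so the same 0.4505 mol of electrons passes through cell 2.
K⁺ + e⁻ → K, so n(K) = 0.4505 / 1 = 0.4505 mol.
m(K) = 0.4505 × 39.1 = 17.6 g.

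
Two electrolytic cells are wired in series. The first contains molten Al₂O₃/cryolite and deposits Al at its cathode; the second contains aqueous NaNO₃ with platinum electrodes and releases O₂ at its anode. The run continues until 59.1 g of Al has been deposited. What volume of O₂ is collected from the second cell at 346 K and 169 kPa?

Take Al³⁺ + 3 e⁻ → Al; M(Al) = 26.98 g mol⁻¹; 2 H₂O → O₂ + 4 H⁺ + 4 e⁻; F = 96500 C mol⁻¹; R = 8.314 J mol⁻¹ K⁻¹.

28.0 L

n(Al) = 59.1 / 26.98 = 2.191 mol, so n(e⁻) = 3 × 2.191 = 6.572 mol.
The cells are in series, so the same 6.572 mol of electrons passes through the second cell.
2 H₂O → O₂ + 4 H⁺ + 4 e⁻ — 4 mol e⁻ per mol O₂, so n(O₂) = 6.572/4 = 1.643 mol.
V = nRT/P = (1.643 × 8.314 × 346) / (169 × 10³) = 0.0280 m³ = 28.0 L.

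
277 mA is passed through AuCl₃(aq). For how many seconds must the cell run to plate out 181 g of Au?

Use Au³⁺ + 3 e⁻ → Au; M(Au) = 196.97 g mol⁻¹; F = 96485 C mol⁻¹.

n(Au) = m/M = 181 / 196.97 = 0.9189 mol.
Each Au atom requires 3 electrons, so n(e⁻) = 3 × 0.9189 = 2.757 mol.
Q = n(e⁻)·F = 2.757 × 96485 = 266000 C.
t = Q/I = 266000 / 0.2770 A = 960200 s.

9.60 × 10⁵ s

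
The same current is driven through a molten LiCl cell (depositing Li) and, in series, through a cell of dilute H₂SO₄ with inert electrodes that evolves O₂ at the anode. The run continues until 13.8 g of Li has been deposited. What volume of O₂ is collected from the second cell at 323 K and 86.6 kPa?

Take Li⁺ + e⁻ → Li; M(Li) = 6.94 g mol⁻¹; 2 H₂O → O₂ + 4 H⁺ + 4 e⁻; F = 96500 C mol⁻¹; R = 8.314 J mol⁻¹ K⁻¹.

15.4 L

n(Li) = 13.8 / 6.94 = 1.988 mol, so n(e⁻) = 1 × 1.988 = 1.988 mol.
The cells are in series, so the same 1.988 mol of electrons passes through the second cell.
2 H₂O → O₂ + 4 H⁺ + 4 e⁻ — 4 mol e⁻ per mol O₂, so n(O₂) = 1.988/4 = 0.4971 mol.
V = nRT/P = (0.4971 × 8.314 × 323) / (86.6 × 10³) = 0.0154 m³ = 15.4 L.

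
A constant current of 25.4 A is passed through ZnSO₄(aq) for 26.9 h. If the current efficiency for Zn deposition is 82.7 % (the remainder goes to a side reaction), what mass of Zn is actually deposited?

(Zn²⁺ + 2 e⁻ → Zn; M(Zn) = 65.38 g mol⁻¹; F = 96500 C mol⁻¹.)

Q = I·t = 25.40 × 96840 = 2460000 C.
n(e⁻) = 2460000/96500 = 25.49 mol; theoretically n(Zn) = 25.49/2 = 12.74 mol, m_theo = 833.3 g.
At 82.7 % efficiency, m_actual = 0.827 × 833.3 = 689 g.

689 g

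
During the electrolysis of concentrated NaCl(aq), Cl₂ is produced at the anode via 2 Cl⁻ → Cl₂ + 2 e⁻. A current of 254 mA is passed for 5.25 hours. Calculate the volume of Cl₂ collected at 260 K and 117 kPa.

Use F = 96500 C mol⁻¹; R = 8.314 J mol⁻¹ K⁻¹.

Q = I·t = 0.2540 A × 18900 s = 4801 C.
n(e⁻) = Q/F = 4801 / 96500 = 0.04975 mol.
2 electrons are transferred per Cl₂ molecule, so n(Cl₂) = 0.04975 / 2 = 0.02487 mol.
V = nRT/P = (0.02487 × 8.314 × 260) / (117 × 10³ Pa) = 4.60 × 10⁻⁴ m³ = 0.460 L.

0.460 L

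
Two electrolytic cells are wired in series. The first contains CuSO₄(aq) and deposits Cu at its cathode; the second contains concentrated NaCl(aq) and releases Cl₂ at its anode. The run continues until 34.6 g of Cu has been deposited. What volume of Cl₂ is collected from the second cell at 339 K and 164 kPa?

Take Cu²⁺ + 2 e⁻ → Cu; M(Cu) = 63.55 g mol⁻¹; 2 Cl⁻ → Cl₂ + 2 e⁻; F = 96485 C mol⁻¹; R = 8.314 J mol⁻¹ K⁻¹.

n(Cu) = 34.6 / 63.55 = 0.5445 mol, so n(e⁻) = 2 × 0.5445 = 1.089 mol.
The cells are in series, so the same 1.089 mol of electrons passes through the second cell.
2 Cl⁻ → Cl₂ + 2 e⁻ — 2 mol e⁻ per mol Cl₂, so n(Cl₂) = 1.089/2 = 0.5445 mol.
V = nRT/P = (0.5445 × 8.314 × 339) / (164 × 10³) = 0.00936 m³ = 9.36 L.

9.36 L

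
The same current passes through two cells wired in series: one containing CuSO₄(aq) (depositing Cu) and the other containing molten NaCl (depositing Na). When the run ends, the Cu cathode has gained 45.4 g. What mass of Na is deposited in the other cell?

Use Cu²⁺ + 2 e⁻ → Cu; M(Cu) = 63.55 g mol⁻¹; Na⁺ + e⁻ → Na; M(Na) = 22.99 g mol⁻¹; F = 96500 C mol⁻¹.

32.8 g

n(Cu) = 45.4 / 63.55 = 0.7144 mol.
Since Cu²⁺ + 2 e⁻ → Cu, n(e⁻) passed = 2 × 0.7144 = 1.429 mol.
Cells in series carry the same charge, so the same 1.429 mol of electrons passes through cell 2.
Na⁺ + e⁻ → Na, so n(Na) = 1.429 / 1 = 1.429 mol.
m(Na) = 1.429 × 22.99 = 32.8 g.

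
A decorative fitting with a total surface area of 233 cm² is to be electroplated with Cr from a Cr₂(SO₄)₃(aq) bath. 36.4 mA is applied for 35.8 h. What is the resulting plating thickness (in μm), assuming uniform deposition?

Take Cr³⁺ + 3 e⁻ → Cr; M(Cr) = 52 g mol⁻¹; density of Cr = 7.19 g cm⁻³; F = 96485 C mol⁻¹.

5.03 μm

Q = I·t = 0.03640 × 128880 = 4691 C; n(e⁻) = 0.04862 mol.
n(Cr) = n(e⁻)/3 = 0.01621 mol, so m = 0.01621 × 52 = 0.8428 g.
Volume = m/ρ = 0.8428 / 7.19 = 0.1172 cm³.
Thickness = V/A = 0.1172 / 233 = 5.03 × 10⁻⁴ cm = 5.03 μm.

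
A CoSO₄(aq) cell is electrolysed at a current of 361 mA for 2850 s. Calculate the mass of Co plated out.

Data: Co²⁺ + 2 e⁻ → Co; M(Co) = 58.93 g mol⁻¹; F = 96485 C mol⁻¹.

Q = I·t = 0.3610 A × 2850.0 s = 1029 C.
n(e⁻) = Q/F = 1029 / 96485 = 0.01066 mol.
Co²⁺ + 2 e⁻ → Co, so n(Co) = n(e⁻)/2 = 0.005332 mol.
m = n·M = 0.005332 × 58.93 = 0.314 g.

0.314 g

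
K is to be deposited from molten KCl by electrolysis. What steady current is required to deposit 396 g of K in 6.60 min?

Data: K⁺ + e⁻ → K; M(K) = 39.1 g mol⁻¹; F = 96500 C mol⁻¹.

2470 A

n(K) = 396 / 39.1 = 10.13 mol.
n(e⁻) = 1 × 10.13 = 10.13 mol.
Q = n(e⁻)·F = 10.13 × 96500 = 977300 C.
I = Q/t = 977300 / 396.00 s = 2470 A.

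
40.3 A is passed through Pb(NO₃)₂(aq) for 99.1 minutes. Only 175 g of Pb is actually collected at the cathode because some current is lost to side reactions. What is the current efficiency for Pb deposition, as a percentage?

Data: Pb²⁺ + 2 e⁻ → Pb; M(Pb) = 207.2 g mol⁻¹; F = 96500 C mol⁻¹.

68.0 %

Q = I·t = 40.30 × 5946.0 = 239600 C; n(e⁻) = 239600/96500 = 2.483 mol.
Theoretical n(Pb) = n(e⁻)/2 = 1.242 mol, i.e. m_theo = 1.242 × 207.2 = 257.3 g.
Efficiency = m_actual / m_theo = 175 / 257.3 = 68.0 %.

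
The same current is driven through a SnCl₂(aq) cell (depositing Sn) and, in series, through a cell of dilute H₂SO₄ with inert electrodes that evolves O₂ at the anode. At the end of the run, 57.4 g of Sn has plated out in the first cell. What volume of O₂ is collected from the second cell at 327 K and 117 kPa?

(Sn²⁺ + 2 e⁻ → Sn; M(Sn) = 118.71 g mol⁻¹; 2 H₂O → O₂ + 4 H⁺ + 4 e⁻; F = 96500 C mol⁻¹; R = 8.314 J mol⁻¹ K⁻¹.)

5.62 L

n(Sn) = 57.4 / 118.71 = 0.4835 mol, so n(e⁻) = 2 × 0.4835 = 0.9671 mol.
The cells are in series, so the same 0.9671 mol of electrons passes through the second cell.
2 H₂O → O₂ + 4 H⁺ + 4 e⁻ — 4 mol e⁻ per mol O₂, so n(O₂) = 0.9671/4 = 0.2418 mol.
V = nRT/P = (0.2418 × 8.314 × 327) / (117 × 10³) = 0.00562 m³ = 5.62 L.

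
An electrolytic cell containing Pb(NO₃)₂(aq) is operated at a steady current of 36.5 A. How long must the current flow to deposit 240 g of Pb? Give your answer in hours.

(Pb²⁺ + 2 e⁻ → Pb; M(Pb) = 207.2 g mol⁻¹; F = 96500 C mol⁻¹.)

n(Pb) = m/M = 240 / 207.2 = 1.158 mol.
Each Pb atom requires 2 electrons, so n(e⁻) = 2 × 1.158 = 2.317 mol.
Q = n(e⁻)·F = 2.317 × 96500 = 223600 C.
t = Q/I = 223600 / 36.50 A = 6125 s = 1.70 h.

1.70 h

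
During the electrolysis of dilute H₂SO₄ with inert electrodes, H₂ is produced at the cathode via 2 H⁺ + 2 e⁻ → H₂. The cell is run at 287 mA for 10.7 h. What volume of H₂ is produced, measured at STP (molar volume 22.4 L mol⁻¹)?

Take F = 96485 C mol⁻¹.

1.28 L

Q = I·t = 0.2870 A × 38520 s = 11060 C.
n(e⁻) = Q/F = 11060 / 96485 = 0.1146 mol.
2 electrons are transferred per H₂ molecule, so n(H₂) = 0.1146 / 2 = 0.05729 mol.
V = n × V_m = 0.05729 × 22.4 = 1.28 L.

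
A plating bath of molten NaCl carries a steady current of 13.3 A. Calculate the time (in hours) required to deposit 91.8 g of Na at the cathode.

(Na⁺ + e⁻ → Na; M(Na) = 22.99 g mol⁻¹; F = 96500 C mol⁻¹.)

n(Na) = m/M = 91.8 / 22.99 = 3.993 mol.
Each Na atom requires 1 electron, so n(e⁻) = 1 × 3.993 = 3.993 mol.
Q = n(e⁻)·F = 3.993 × 96500 = 385300 C.
t = Q/I = 385300 / 13.30 A = 28970 s = 8.05 h.

8.05 h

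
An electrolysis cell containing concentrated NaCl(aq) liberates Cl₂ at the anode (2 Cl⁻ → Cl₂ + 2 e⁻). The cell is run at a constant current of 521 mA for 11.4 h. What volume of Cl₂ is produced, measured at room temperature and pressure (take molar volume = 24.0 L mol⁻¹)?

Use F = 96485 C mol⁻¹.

2.66 L

Q = I·t = 0.5210 A × 41040 s = 21380 C.
n(e⁻) = Q/F = 21380 / 96485 = 0.2216 mol.
2 electrons are transferred per Cl₂ molecule, so n(Cl₂) = 0.2216 / 2 = 0.1108 mol.
V = n × V_m = 0.1108 × 24.0 = 2.66 L.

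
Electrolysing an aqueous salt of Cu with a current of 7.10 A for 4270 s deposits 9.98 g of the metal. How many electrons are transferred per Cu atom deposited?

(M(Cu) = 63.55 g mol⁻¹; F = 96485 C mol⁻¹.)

Q = I·t = 7.100 A × 4270.0 s = 30320 C, so n(e⁻) = 30320/96485 = 0.3142 mol.
n(Cu) deposited = 9.98 / 63.55 = 0.1570 mol.
Electrons per atom = n(e⁻)/n(Cu) = 0.3142 / 0.1570 = 2.00 ≈ 2, so the ion is Cu²⁺.

2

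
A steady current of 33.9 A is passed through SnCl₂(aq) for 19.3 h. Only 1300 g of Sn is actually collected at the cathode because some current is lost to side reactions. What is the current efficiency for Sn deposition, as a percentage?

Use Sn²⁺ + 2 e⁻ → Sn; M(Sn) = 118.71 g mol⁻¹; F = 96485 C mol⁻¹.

89.7 %

Q = I·t = 33.90 × 69480 = 2355000 C; n(e⁻) = 2355000/96485 = 24.41 mol.
Theoretical n(Sn) = n(e⁻)/2 = 12.21 mol, i.e. m_theo = 12.21 × 118.71 = 1449 g.
Efficiency = m_actual / m_theo = 1300 / 1449 = 89.7 %.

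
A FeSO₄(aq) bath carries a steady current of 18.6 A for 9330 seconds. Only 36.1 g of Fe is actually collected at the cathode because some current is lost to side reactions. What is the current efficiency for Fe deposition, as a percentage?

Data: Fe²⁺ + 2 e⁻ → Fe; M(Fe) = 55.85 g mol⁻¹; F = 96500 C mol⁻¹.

Q = I·t = 18.60 × 9330.0 = 173500 C; n(e⁻) = 173500/96500 = 1.798 mol.
Theoretical n(Fe) = n(e⁻)/2 = 0.8992 mol, i.e. m_theo = 0.8992 × 55.85 = 50.22 g.
Efficiency = m_actual / m_theo = 36.1 / 50.22 = 71.9 %.

71.9 %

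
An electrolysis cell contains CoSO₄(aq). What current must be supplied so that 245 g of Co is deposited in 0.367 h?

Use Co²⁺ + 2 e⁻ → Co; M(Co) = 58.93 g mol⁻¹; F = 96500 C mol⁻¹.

n(Co) = 245 / 58.93 = 4.157 mol.
n(e⁻) = 2 × 4.157 = 8.315 mol.
Q = n(e⁻)·F = 8.315 × 96500 = 802400 C.
I = Q/t = 802400 / 1321.2 s = 607 A.

607 A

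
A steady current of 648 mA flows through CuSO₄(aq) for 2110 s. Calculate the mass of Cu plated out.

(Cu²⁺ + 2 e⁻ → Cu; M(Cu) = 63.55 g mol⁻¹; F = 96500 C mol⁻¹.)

0.450 g

Q = I·t = 0.6480 A × 2110.0 s = 1367 C.
n(e⁻) = Q/F = 1367 / 96500 = 0.01417 mol.
Cu²⁺ + 2 e⁻ → Cu, so n(Cu) = n(e⁻)/2 = 0.007084 mol.
m = n·M = 0.007084 × 63.55 = 0.450 g.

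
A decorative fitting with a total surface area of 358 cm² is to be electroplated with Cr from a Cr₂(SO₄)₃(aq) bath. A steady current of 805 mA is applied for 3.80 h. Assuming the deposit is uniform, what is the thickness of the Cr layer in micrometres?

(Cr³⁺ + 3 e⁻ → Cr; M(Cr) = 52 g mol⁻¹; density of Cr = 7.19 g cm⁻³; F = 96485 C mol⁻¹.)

Q = I·t = 0.8050 × 13680 = 11010 C; n(e⁻) = 0.1141 mol.
n(Cr) = n(e⁻)/3 = 0.03805 mol, so m = 0.03805 × 52 = 1.978 g.
Volume = m/ρ = 1.978 / 7.19 = 0.2752 cm³.
Thickness = V/A = 0.2752 / 358 = 7.69 × 10⁻⁴ cm = 7.69 μm.

7.69 μm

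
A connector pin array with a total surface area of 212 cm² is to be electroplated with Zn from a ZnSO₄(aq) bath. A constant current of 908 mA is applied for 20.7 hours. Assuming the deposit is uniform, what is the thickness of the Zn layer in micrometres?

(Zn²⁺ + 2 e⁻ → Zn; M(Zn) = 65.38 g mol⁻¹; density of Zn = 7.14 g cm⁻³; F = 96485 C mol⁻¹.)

Q = I·t = 0.9080 × 74520 = 67660 C; n(e⁻) = 0.7013 mol.
n(Zn) = n(e⁻)/2 = 0.3506 mol, so m = 0.3506 × 65.38 = 22.93 g.
Volume = m/ρ = 22.93 / 7.14 = 3.211 cm³.
Thickness = V/A = 3.211 / 212 = 0.0151 cm = 151 μm.

151 μm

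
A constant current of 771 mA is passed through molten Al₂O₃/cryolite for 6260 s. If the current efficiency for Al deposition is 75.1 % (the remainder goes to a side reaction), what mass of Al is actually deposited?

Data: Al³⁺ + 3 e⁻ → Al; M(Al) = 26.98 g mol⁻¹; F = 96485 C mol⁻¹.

Q = I·t = 0.7710 × 6260.0 = 4826 C.
n(e⁻) = 4826/96485 = 0.05002 mol; theoretically n(Al) = 0.05002/3 = 0.01667 mol, m_theo = 0.4499 g.
At 75.1 % efficiency, m_actual = 0.751 × 0.4499 = 0.338 g.

0.338 g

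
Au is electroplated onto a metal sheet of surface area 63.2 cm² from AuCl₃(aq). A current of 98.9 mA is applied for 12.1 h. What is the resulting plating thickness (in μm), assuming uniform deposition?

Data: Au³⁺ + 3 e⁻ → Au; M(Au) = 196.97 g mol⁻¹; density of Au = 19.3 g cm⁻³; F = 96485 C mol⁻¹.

24.0 μm

Q = I·t = 0.09890 × 43560 = 4308 C; n(e⁻) = 0.04465 mol.
n(Au) = n(e⁻)/3 = 0.01488 mol, so m = 0.01488 × 196.97 = 2.932 g.
Volume = m/ρ = 2.932 / 19.3 = 0.1519 cm³.
Thickness = V/A = 0.1519 / 63.2 = 0.00240 cm = 24.0 μm.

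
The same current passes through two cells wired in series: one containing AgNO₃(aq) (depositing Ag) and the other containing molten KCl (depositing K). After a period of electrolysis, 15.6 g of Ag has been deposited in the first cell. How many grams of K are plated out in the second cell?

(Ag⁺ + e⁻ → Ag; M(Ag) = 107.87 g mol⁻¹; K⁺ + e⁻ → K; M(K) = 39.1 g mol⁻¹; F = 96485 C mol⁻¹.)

5.65 g

n(Ag) = 15.6 / 107.87 = 0.1446 mol.
Since Ag⁺ + e⁻ → Ag, n(e⁻) passed = 1 × 0.1446 = 0.1446 mol.
Cells in series carry the same charge, so the same 0.1446 mol of electrons passes through cell 2.
K⁺ + e⁻ → K, so n(K) = 0.1446 / 1 = 0.1446 mol.
m(K) = 0.1446 × 39.1 = 5.65 g.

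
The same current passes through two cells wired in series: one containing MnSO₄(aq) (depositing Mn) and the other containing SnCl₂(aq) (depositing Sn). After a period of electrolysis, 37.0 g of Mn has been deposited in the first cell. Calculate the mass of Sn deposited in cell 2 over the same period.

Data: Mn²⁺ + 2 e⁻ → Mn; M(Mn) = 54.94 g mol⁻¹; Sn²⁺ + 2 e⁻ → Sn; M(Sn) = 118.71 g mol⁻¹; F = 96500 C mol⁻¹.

79.9 g

n(Mn) = 37.0 / 54.94 = 0.6735 mol.
Since Mn²⁺ + 2 e⁻ → Mn, n(e⁻) passed = 2 × 0.6735 = 1.347 mol.
Cells in series carry the same charge, so the same 1.347 mol of electrons passes through cell 2.
Sn²⁺ + 2 e⁻ → Sn, so n(Sn) = 1.347 / 2 = 0.6735 mol.
m(Sn) = 0.6735 × 118.71 = 79.9 g.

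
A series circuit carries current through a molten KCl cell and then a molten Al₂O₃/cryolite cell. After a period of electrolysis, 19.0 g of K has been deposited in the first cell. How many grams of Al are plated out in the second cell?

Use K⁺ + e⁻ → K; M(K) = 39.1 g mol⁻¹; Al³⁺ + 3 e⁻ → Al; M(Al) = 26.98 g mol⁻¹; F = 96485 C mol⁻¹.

4.37 g

n(K) = 19.0 / 39.1 = 0.4859 mol.
Since K⁺ + e⁻ → K, n(e⁻) passed = 1 × 0.4859 = 0.4859 mol.
Cells in series carry the same charge, so the same 0.4859 mol of electrons passes through cell 2.
Al³⁺ + 3 e⁻ → Al, so n(Al) = 0.4859 / 3 = 0.1620 mol.
m(Al) = 0.1620 × 26.98 = 4.37 g.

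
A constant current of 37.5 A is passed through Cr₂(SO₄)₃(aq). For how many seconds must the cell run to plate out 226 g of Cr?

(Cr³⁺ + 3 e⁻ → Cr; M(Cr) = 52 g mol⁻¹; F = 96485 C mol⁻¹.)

n(Cr) = m/M = 226 / 52 = 4.346 mol.
Each Cr atom requires 3 electrons, so n(e⁻) = 3 × 4.346 = 13.04 mol.
Q = n(e⁻)·F = 13.04 × 96485 = 1258000 C.
t = Q/I = 1258000 / 37.50 A = 33550 s.

33500 s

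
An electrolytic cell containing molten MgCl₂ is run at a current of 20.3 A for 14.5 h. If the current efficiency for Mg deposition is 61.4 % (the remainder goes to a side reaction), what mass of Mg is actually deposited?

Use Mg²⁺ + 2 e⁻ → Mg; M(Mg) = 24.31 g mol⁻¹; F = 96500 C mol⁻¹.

82.0 g

Q = I·t = 20.30 × 52200 = 1060000 C.
n(e⁻) = 1060000/96500 = 10.98 mol; theoretically n(Mg) = 10.98/2 = 5.490 mol, m_theo = 133.5 g.
At 61.4 % efficiency, m_actual = 0.614 × 133.5 = 82.0 g.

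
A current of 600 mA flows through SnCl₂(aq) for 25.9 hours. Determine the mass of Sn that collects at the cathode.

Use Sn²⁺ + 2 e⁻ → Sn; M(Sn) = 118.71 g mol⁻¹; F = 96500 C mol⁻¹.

Q = I·t = 0.6000 A × 93240 s = 55940 C.
n(e⁻) = Q/F = 55940 / 96500 = 0.5797 mol.
Sn²⁺ + 2 e⁻ → Sn, so n(Sn) = n(e⁻)/2 = 0.2899 mol.
m = n·M = 0.2899 × 118.71 = 34.4 g.

34.4 g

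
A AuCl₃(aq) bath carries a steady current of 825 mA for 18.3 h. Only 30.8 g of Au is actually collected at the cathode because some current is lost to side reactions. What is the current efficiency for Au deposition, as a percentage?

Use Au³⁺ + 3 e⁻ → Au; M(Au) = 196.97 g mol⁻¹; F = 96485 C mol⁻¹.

83.3 %

Q = I·t = 0.8250 × 65880 = 54350 C; n(e⁻) = 54350/96485 = 0.5633 mol.
Theoretical n(Au) = n(e⁻)/3 = 0.1878 mol, i.e. m_theo = 0.1878 × 196.97 = 36.99 g.
Efficiency = m_actual / m_theo = 30.8 / 36.99 = 83.3 %.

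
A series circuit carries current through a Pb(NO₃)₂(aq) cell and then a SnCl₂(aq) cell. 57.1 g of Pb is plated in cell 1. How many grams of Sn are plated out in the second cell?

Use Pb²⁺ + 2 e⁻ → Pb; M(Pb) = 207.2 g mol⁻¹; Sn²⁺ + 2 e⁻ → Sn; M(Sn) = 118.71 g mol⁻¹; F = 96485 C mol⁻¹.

32.7 g

n(Pb) = 57.1 / 207.2 = 0.2756 mol.
Since Pb²⁺ + 2 e⁻ → Pb, n(e⁻) passed = 2 × 0.2756 = 0.5512 mol.
Cells in series carry the same charge, so the same 0.5512 mol of electrons passes through cell 2.
Sn²⁺ + 2 e⁻ → Sn, so n(Sn) = 0.5512 / 2 = 0.2756 mol.
m(Sn) = 0.2756 × 118.71 = 32.7 g.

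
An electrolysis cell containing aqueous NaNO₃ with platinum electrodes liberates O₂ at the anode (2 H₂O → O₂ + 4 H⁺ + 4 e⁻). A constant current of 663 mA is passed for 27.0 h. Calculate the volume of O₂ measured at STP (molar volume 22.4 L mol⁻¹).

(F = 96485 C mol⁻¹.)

Q = I·t = 0.6630 A × 97200 s = 64440 C.
n(e⁻) = Q/F = 64440 / 96485 = 0.6679 mol.
4 electrons are transferred per O₂ molecule, so n(O₂) = 0.6679 / 4 = 0.1670 mol.
V = n × V_m = 0.1670 × 22.4 = 3.74 L.

3.74 L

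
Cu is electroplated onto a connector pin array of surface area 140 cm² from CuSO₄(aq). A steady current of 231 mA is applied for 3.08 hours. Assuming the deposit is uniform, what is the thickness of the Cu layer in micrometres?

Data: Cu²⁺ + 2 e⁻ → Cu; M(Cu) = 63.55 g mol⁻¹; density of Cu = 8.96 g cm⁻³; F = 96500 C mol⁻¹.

6.72 μm

Q = I·t = 0.2310 × 11088 = 2561 C; n(e⁻) = 0.02654 mol.
n(Cu) = n(e⁻)/2 = 0.01327 mol, so m = 0.01327 × 63.55 = 0.8434 g.
Volume = m/ρ = 0.8434 / 8.96 = 0.09413 cm³.
Thickness = V/A = 0.09413 / 140 = 6.72 × 10⁻⁴ cm = 6.72 μm.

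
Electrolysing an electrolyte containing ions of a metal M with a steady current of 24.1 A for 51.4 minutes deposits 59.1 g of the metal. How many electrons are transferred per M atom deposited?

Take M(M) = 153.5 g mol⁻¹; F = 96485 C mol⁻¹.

Q = I·t = 24.10 A × 3084.0 s = 74320 C, so n(e⁻) = 74320/96485 = 0.7703 mol.
n(M) deposited = 59.1 / 153.5 = 0.3850 mol.
Electrons per atom = n(e⁻)/n(M) = 0.7703 / 0.3850 = 2.00 ≈ 2, so the ion is M²⁺.

2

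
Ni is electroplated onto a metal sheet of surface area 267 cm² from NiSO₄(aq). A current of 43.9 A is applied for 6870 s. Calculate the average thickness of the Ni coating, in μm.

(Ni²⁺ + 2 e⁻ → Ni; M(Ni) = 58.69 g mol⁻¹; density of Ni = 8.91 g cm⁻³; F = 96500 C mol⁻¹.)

Q = I·t = 43.90 × 6870.0 = 301600 C; n(e⁻) = 3.125 mol.
n(Ni) = n(e⁻)/2 = 1.563 mol, so m = 1.563 × 58.69 = 91.71 g.
Volume = m/ρ = 91.71 / 8.91 = 10.29 cm³.
Thickness = V/A = 10.29 / 267 = 0.0386 cm = 386 μm.

386 μm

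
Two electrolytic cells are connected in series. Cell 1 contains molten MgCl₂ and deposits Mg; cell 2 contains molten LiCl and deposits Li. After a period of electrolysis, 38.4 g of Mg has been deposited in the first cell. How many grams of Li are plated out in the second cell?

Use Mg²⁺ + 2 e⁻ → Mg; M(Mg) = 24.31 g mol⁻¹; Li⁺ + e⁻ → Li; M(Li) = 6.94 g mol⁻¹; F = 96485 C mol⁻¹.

21.9 g

n(Mg) = 38.4 / 24.31 = 1.580 mol.
Since Mg²⁺ + 2 e⁻ → Mg, n(e⁻) passed = 2 × 1.580 = 3.159 mol.
Cells in series carry the same charge, so the same 3.159 mol of electrons passes through cell 2.
Li⁺ + e⁻ → Li, so n(Li) = 3.159 / 1 = 3.159 mol.
m(Li) = 3.159 × 6.94 = 21.9 g.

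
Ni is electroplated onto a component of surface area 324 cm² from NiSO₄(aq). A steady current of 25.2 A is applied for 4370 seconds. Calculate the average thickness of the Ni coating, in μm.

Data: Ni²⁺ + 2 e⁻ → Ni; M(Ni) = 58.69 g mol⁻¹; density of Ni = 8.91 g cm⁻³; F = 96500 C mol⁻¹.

116 μm

Q = I·t = 25.20 × 4370.0 = 110100 C; n(e⁻) = 1.141 mol.
n(Ni) = n(e⁻)/2 = 0.5706 mol, so m = 0.5706 × 58.69 = 33.49 g.
Volume = m/ρ = 33.49 / 8.91 = 3.758 cm³.
Thickness = V/A = 3.758 / 324 = 0.0116 cm = 116 μm.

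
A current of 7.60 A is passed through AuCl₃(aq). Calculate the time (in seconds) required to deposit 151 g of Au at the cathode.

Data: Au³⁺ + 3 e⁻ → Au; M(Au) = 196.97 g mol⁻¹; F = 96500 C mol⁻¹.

29200 s

n(Au) = m/M = 151 / 196.97 = 0.7666 mol.
Each Au atom requires 3 electrons, so n(e⁻) = 3 × 0.7666 = 2.300 mol.
Q = n(e⁻)·F = 2.300 × 96500 = 221900 C.
t = Q/I = 221900 / 7.600 A = 29200 s.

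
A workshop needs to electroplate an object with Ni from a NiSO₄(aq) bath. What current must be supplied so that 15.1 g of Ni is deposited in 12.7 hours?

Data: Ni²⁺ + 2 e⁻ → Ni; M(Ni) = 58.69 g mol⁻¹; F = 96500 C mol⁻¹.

1.09 A

n(Ni) = 15.1 / 58.69 = 0.2573 mol.
n(e⁻) = 2 × 0.2573 = 0.5146 mol.
Q = n(e⁻)·F = 0.5146 × 96500 = 49660 C.
I = Q/t = 49660 / 45720 s = 1.09 A.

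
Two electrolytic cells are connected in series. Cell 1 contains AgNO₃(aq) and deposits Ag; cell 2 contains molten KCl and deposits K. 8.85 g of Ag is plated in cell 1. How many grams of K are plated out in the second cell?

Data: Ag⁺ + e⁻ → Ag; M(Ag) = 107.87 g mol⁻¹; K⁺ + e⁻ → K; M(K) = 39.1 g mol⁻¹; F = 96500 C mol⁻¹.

3.21 g

n(Ag) = 8.85 / 107.87 = 0.08204 mol.
Since Ag⁺ + e⁻ → Ag, n(e⁻) passed = 1 × 0.08204 = 0.08204 mol.
Cells in series carry the same charge, so the same 0.08204 mol of electrons passes through cell 2.
K⁺ + e⁻ → K, so n(K) = 0.08204 / 1 = 0.08204 mol.
m(K) = 0.08204 × 39.1 = 3.21 g.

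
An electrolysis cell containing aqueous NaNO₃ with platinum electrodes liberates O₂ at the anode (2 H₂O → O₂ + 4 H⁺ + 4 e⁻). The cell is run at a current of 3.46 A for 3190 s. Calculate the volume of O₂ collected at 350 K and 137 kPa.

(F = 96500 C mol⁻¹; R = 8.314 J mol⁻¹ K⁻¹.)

Q = I·t = 3.460 A × 3190.0 s = 11040 C.
n(e⁻) = Q/F = 11040 / 96500 = 0.1144 mol.
4 electrons are transferred per O₂ molecule, so n(O₂) = 0.1144 / 4 = 0.02859 mol.
V = nRT/P = (0.02859 × 8.314 × 350) / (137 × 10³ Pa) = 6.07 × 10⁻⁴ m³ = 0.607 L.

0.607 L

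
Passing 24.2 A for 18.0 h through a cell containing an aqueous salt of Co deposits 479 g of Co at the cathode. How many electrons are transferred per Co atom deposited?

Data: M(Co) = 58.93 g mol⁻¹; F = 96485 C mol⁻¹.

2

Q = I·t = 24.20 A × 64800 s = 1568000 C, so n(e⁻) = 1568000/96485 = 16.25 mol.
n(Co) deposited = 479 / 58.93 = 8.128 mol.
Electrons per atom = n(e⁻)/n(Co) = 16.25 / 8.128 = 2.00 ≈ 2, so the ion is Co²⁺.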